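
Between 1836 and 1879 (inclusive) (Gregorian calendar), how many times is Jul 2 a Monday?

Track Jul 2's weekday year by year (advancing +1, or +2 across a Feb 29):
  1836: Sat  1837: Sun (+1)  1838: Mon (+1) ✓  1839: Tue (+1)  1840: Thu (+2)
  1841: Fri (+1)  1842: Sat (+1)  1843: Sun (+1)  1844: Tue (+2)  1845: Wed (+1)
  1846: Thu (+1)  1847: Fri (+1)  1848: Sun (+2)  1849: Mon (+1) ✓  … (16 more years) …
  1866: Mon (+1) ✓  1867: Tue (+1)  1868: Thu (+2)  1869: Fri (+1)  1870: Sat (+1)
  1871: Sun (+1)  1872: Tue (+2)  1873: Wed (+1)  1874: Thu (+1)  1875: Fri (+1)
  1876: Sun (+2)  1877: Mon (+1) ✓  1878: Tue (+1)  1879: Wed (+1)
Monday years: 1838, 1849, 1855, 1860, 1866, 1877 — 6 in total.

6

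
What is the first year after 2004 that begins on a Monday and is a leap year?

Jan 1 advances by 2 weekdays after a leap year and by 1 after a common year.
2004: Jan 1 is Thursday (leap).
2005: Saturday
2006: Sunday
2007: Monday
2008: Tuesday (leap)
2009: Thursday
2010: Friday
2011: Saturday
2012: Sunday (leap)
2013: Tuesday
2014: Wednesday
2015: Thursday
2016: Friday (leap)
2017: Sunday
2018: Monday
2019: Tuesday
2020: Wednesday (leap)
2021: Friday
2022: Saturday
2023: Sunday
2024: Monday (leap)
2024 begins on a Monday and is a leap year.

2024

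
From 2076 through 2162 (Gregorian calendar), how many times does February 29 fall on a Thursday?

3

Leap years in 2076–2162: 21 of them.
Feb 29 weekday advances by 5 (mod 7) from one leap year to the next four years later (or differs when a century non-leap intervenes).
Leap-day weekdays: 2076:Sat 2080:Thu✓ 2084:Tue 2088:Sun 2092:Fri 2096:Wed 2104:Fri 2108:Wed 2112:Mon 2116:Sat 2120:Thu✓ 2124:Tue 2128:Sun 2132:Fri 2136:Wed 2140:Mon 2144:Sat 2148:Thu✓ 2152:Tue 2156:Sun 2160:Fri
Thursday: 2080, 2120, 2148 → 3.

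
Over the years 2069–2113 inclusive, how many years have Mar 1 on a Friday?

6

Track Mar 1's weekday year by year (advancing +1, or +2 across a Feb 29):
  2069: Fri ✓  2070: Sat (+1)  2071: Sun (+1)  2072: Tue (+2)  2073: Wed (+1)
  2074: Thu (+1)  2075: Fri (+1) ✓  2076: Sun (+2)  2077: Mon (+1)  2078: Tue (+1)
  2079: Wed (+1)  2080: Fri (+2) ✓  2081: Sat (+1)  2082: Sun (+1)  … (17 more years) …
  2100: Mon (+1)  2101: Tue (+1)  2102: Wed (+1)  2103: Thu (+1)  2104: Sat (+2)
  2105: Sun (+1)  2106: Mon (+1)  2107: Tue (+1)  2108: Thu (+2)  2109: Fri (+1) ✓
  2110: Sat (+1)  2111: Sun (+1)  2112: Tue (+2)  2113: Wed (+1)
Friday years: 2069, 2075, 2080, 2086, 2097, 2109 — 6 in total.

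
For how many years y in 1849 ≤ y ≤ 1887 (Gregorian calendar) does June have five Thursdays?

June has 30 days; it has five Thursdays when Thursday falls among the first (month-length − 28) days — i.e. when June 1 is one of Thursday/Wednesday.
June 1 by year: 1849:Fri 1850:Sat 1851:Sun 1852:Tue 1853:Wed✓ 1854:Thu✓ 1855:Fri 1856:Sun 1857:Mon 1858:Tue 1859:Wed✓ 1860:Fri 1861:Sat 1862:Sun 1863:Mon …(9 more)… 1873:Sun 1874:Mon 1875:Tue 1876:Thu✓ 1877:Fri 1878:Sat 1879:Sun 1880:Tue 1881:Wed✓ 1882:Thu✓ 1883:Fri 1884:Sun 1885:Mon 1886:Tue 1887:Wed✓
Years with five Thursdays: 1853, 1854, 1859, 1864, 1865, 1870, 1871, 1876, 1881, 1882, 1887 → 11.

11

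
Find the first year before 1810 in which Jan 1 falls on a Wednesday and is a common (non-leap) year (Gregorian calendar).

Jan 1 advances by 2 weekdays after a leap year and by 1 after a common year.
1810: Jan 1 is Monday.
1809: Sunday
1808: Friday (leap)
1807: Thursday
1806: Wednesday
1806 begins on a Wednesday and is a common year.

1806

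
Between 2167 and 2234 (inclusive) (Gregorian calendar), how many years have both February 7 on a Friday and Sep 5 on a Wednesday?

0

Check each year's weekday for February 7 and Sep 5:
  2167: Sat/Sat  2168: Sun/Mon  2169: Tue/Tue  2170: Wed/Wed  2171: Thu/Thu  2172: Fri/Sat  2173: Sun/Sun  2174: Mon/Mon  2175: Tue/Tue  2176: Wed/Thu  2177: Fri/Fri  2178: Sat/Sat  2179: Sun/Sun  2180: Mon/Tue  …(40 more)…  2221: Wed/Wed  2222: Thu/Thu  2223: Fri/Fri  2224: Sat/Sun  2225: Mon/Mon  2226: Tue/Tue  2227: Wed/Wed  2228: Thu/Fri  2229: Sat/Sat  2230: Sun/Sun  2231: Mon/Mon  2232: Tue/Wed  2233: Thu/Thu  2234: Fri/Fri
Both conditions hold in: no year — 0.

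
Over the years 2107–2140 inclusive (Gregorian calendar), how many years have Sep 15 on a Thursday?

Track Sep 15's weekday year by year (advancing +1, or +2 across a Feb 29):
  2107: Thu ✓  2108: Sat (+2)  2109: Sun (+1)  2110: Mon (+1)  2111: Tue (+1)
  2112: Thu (+2) ✓  2113: Fri (+1)  2114: Sat (+1)  2115: Sun (+1)  2116: Tue (+2)
  2117: Wed (+1)  2118: Thu (+1) ✓  2119: Fri (+1)  2120: Sun (+2)  … (6 more years) …
  2127: Mon (+1)  2128: Wed (+2)  2129: Thu (+1) ✓  2130: Fri (+1)  2131: Sat (+1)
  2132: Mon (+2)  2133: Tue (+1)  2134: Wed (+1)  2135: Thu (+1) ✓  2136: Sat (+2)
  2137: Sun (+1)  2138: Mon (+1)  2139: Tue (+1)  2140: Thu (+2) ✓
Thursday years: 2107, 2112, 2118, 2129, 2135, 2140 — 6 in total.

6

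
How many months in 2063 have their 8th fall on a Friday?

Check the 8th of each month of 2063: Jan 8: Mon, Feb 8: Thu, Mar 8: Thu, Apr 8: Sun, May 8: Tue, Jun 8: Fri, Jul 8: Sun, Aug 8: Wed, Sep 8: Sat, Oct 8: Mon, Nov 8: Thu, Dec 8: Sat.
Friday occurs in June — 1 month.

1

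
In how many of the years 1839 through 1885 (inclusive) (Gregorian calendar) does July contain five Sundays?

19

July has 31 days; it has five Sundays when Sunday falls among the first (month-length − 28) days — i.e. when July 1 is one of Sunday/Saturday/Friday.
July 1 by year: 1839:Mon 1840:Wed 1841:Thu 1842:Fri✓ 1843:Sat✓ 1844:Mon 1845:Tue 1846:Wed 1847:Thu 1848:Sat✓ 1849:Sun✓ 1850:Mon 1851:Tue 1852:Thu 1853:Fri✓ …(17 more)… 1871:Sat✓ 1872:Mon 1873:Tue 1874:Wed 1875:Thu 1876:Sat✓ 1877:Sun✓ 1878:Mon 1879:Tue 1880:Thu 1881:Fri✓ 1882:Sat✓ 1883:Sun✓ 1884:Tue 1885:Wed
Years with five Sundays: 1842, 1843, 1848, 1849, 1853, 1854, 1855, 1859, 1860, 1864, 1865, 1866, 1870, 1871, 1876, 1877, 1881, 1882, 1883 → 19.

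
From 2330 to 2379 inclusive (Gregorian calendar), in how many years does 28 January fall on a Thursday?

7

Track 28 January's weekday year by year (advancing +1, or +2 across a Feb 29):
  2330: Tue  2331: Wed (+1)  2332: Thu (+1) ✓  2333: Sat (+2)  2334: Sun (+1)
  2335: Mon (+1)  2336: Tue (+1)  2337: Thu (+2) ✓  2338: Fri (+1)  2339: Sat (+1)
  2340: Sun (+1)  2341: Tue (+2)  2342: Wed (+1)  2343: Thu (+1) ✓  … (22 more years) …
  2366: Fri (+1)  2367: Sat (+1)  2368: Sun (+1)  2369: Tue (+2)  2370: Wed (+1)
  2371: Thu (+1) ✓  2372: Fri (+1)  2373: Sun (+2)  2374: Mon (+1)  2375: Tue (+1)
  2376: Wed (+1)  2377: Fri (+2)  2378: Sat (+1)  2379: Sun (+1)
Thursday years: 2332, 2337, 2343, 2354, 2360, 2365, 2371 — 7 in total.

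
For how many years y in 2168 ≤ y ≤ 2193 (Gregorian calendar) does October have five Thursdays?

October has 31 days; it has five Thursdays when Thursday falls among the first (month-length − 28) days — i.e. when October 1 is one of Thursday/Wednesday/Tuesday.
October 1 by year: 2168:Sat 2169:Sun 2170:Mon 2171:Tue✓ 2172:Thu✓ 2173:Fri 2174:Sat 2175:Sun 2176:Tue✓ 2177:Wed✓ 2178:Thu✓ 2179:Fri 2180:Sun 2181:Mon 2182:Tue✓ 2183:Wed✓ 2184:Fri 2185:Sat 2186:Sun 2187:Mon 2188:Wed✓ 2189:Thu✓ 2190:Fri 2191:Sat 2192:Mon 2193:Tue✓
Years with five Thursdays: 2171, 2172, 2176, 2177, 2178, 2182, 2183, 2188, 2189, 2193 → 10.

10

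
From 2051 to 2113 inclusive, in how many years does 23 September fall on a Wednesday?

9

Track 23 September's weekday year by year (advancing +1, or +2 across a Feb 29):
  2051: Sat  2052: Mon (+2)  2053: Tue (+1)  2054: Wed (+1) ✓  2055: Thu (+1)
  2056: Sat (+2)  2057: Sun (+1)  2058: Mon (+1)  2059: Tue (+1)  2060: Thu (+2)
  2061: Fri (+1)  2062: Sat (+1)  2063: Sun (+1)  2064: Tue (+2)  … (35 more years) …
  2100: Thu (+1)  2101: Fri (+1)  2102: Sat (+1)  2103: Sun (+1)  2104: Tue (+2)
  2105: Wed (+1) ✓  2106: Thu (+1)  2107: Fri (+1)  2108: Sun (+2)  2109: Mon (+1)
  2110: Tue (+1)  2111: Wed (+1) ✓  2112: Fri (+2)  2113: Sat (+1)
Wednesday years: 2054, 2065, 2071, 2076, 2082, 2093, 2099, 2105, 2111 — 9 in total.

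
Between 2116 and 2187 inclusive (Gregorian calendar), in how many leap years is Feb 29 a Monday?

2

Leap years in 2116–2187: 18 of them.
Feb 29 weekday advances by 5 (mod 7) from one leap year to the next four years later (or differs when a century non-leap intervenes).
Leap-day weekdays: 2116:Sat 2120:Thu 2124:Tue 2128:Sun 2132:Fri 2136:Wed 2140:Mon✓ 2144:Sat 2148:Thu 2152:Tue 2156:Sun 2160:Fri 2164:Wed 2168:Mon✓ 2172:Sat 2176:Thu 2180:Tue 2184:Sun
Monday: 2140, 2168 → 2.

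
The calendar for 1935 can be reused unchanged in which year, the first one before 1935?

Two years share a calendar iff Jan 1 falls on the same weekday and both are leap or both are common. 1935: Jan 1 is Tuesday, common year.
1934: Jan 1 Monday, common
1933: Jan 1 Sunday, common
1932: Jan 1 Friday, leap
1931: Jan 1 Thursday, common
1930: Jan 1 Wednesday, common
1929: Jan 1 Tuesday, common
1929 matches on both conditions.

1929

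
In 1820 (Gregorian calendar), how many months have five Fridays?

A month of length L has five Fridays iff its first Friday is on day ≤ L−28 (so day 1–3 in a 31-day month, 1–2 in a 30-day month, day 1 in a leap February).
Checking each month of 1820: Jan starts Sat (31d); Feb starts Tue (29d); Mar starts Wed (31d) ✓; Apr starts Sat (30d); May starts Mon (31d); Jun starts Thu (30d) ✓; Jul starts Sat (31d); Aug starts Tue (31d); Sep starts Fri (30d) ✓; Oct starts Sun (31d); Nov starts Wed (30d); Dec starts Fri (31d) ✓.
Five-Friday months: March, June, September, December → 4.

4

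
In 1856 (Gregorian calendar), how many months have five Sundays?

A month of length L has five Sundays iff its first Sunday is on day ≤ L−28 (so day 1–3 in a 31-day month, 1–2 in a 30-day month, day 1 in a leap February).
Checking each month of 1856: Jan starts Tue (31d); Feb starts Fri (29d); Mar starts Sat (31d) ✓; Apr starts Tue (30d); May starts Thu (31d); Jun starts Sun (30d) ✓; Jul starts Tue (31d); Aug starts Fri (31d) ✓; Sep starts Mon (30d); Oct starts Wed (31d); Nov starts Sat (30d) ✓; Dec starts Mon (31d).
Five-Sunday months: March, June, August, November → 4.

4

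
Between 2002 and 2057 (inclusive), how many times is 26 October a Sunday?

Track 26 October's weekday year by year (advancing +1, or +2 across a Feb 29):
  2002: Sat  2003: Sun (+1) ✓  2004: Tue (+2)  2005: Wed (+1)  2006: Thu (+1)
  2007: Fri (+1)  2008: Sun (+2) ✓  2009: Mon (+1)  2010: Tue (+1)  2011: Wed (+1)
  2012: Fri (+2)  2013: Sat (+1)  2014: Sun (+1) ✓  2015: Mon (+1)  … (28 more years) …
  2044: Wed (+2)  2045: Thu (+1)  2046: Fri (+1)  2047: Sat (+1)  2048: Mon (+2)
  2049: Tue (+1)  2050: Wed (+1)  2051: Thu (+1)  2052: Sat (+2)  2053: Sun (+1) ✓
  2054: Mon (+1)  2055: Tue (+1)  2056: Thu (+2)  2057: Fri (+1)
Sunday years: 2003, 2008, 2014, 2025, 2031, 2036, 2042, 2053 — 8 in total.

8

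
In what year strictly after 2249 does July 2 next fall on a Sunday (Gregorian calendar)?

From one year to the next, a fixed date's weekday advances by 1, or by 2 when a Feb 29 lies between the two dates.
2249: July 2 is Monday.
2250: Tuesday (+1)
2251: Wednesday (+1)
2252: Friday (+2)
2253: Saturday (+1)
2254: Sunday (+1)
July 2 falls on a Sunday in 2254.

2254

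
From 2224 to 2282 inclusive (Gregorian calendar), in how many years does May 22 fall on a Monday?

Track May 22's weekday year by year (advancing +1, or +2 across a Feb 29):
  2224: Sat  2225: Sun (+1)  2226: Mon (+1) ✓  2227: Tue (+1)  2228: Thu (+2)
  2229: Fri (+1)  2230: Sat (+1)  2231: Sun (+1)  2232: Tue (+2)  2233: Wed (+1)
  2234: Thu (+1)  2235: Fri (+1)  2236: Sun (+2)  2237: Mon (+1) ✓  … (31 more years) …
  2269: Sat (+1)  2270: Sun (+1)  2271: Mon (+1) ✓  2272: Wed (+2)  2273: Thu (+1)
  2274: Fri (+1)  2275: Sat (+1)  2276: Mon (+2) ✓  2277: Tue (+1)  2278: Wed (+1)
  2279: Thu (+1)  2280: Sat (+2)  2281: Sun (+1)  2282: Mon (+1) ✓
Monday years: 2226, 2237, 2243, 2248, 2254, 2265, 2271, 2276, 2282 — 9 in total.

9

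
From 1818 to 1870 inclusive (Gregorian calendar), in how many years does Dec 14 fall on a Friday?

8

Track Dec 14's weekday year by year (advancing +1, or +2 across a Feb 29):
  1818: Mon  1819: Tue (+1)  1820: Thu (+2)  1821: Fri (+1) ✓  1822: Sat (+1)
  1823: Sun (+1)  1824: Tue (+2)  1825: Wed (+1)  1826: Thu (+1)  1827: Fri (+1) ✓
  1828: Sun (+2)  1829: Mon (+1)  1830: Tue (+1)  1831: Wed (+1)  … (25 more years) …
  1857: Mon (+1)  1858: Tue (+1)  1859: Wed (+1)  1860: Fri (+2) ✓  1861: Sat (+1)
  1862: Sun (+1)  1863: Mon (+1)  1864: Wed (+2)  1865: Thu (+1)  1866: Fri (+1) ✓
  1867: Sat (+1)  1868: Mon (+2)  1869: Tue (+1)  1870: Wed (+1)
Friday years: 1821, 1827, 1832, 1838, 1849, 1855, 1860, 1866 — 8 in total.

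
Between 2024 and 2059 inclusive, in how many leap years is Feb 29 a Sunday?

Leap years in 2024–2059: 9 of them.
Feb 29 weekday advances by 5 (mod 7) from one leap year to the next four years later (or differs when a century non-leap intervenes).
Leap-day weekdays: 2024:Thu 2028:Tue 2032:Sun✓ 2036:Fri 2040:Wed 2044:Mon 2048:Sat 2052:Thu 2056:Tue
Sunday: 2032 → 1.

1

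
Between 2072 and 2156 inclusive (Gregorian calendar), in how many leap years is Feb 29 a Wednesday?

Leap years in 2072–2156: 21 of them.
Feb 29 weekday advances by 5 (mod 7) from one leap year to the next four years later (or differs when a century non-leap intervenes).
Leap-day weekdays: 2072:Mon 2076:Sat 2080:Thu 2084:Tue 2088:Sun 2092:Fri 2096:Wed✓ 2104:Fri 2108:Wed✓ 2112:Mon 2116:Sat 2120:Thu 2124:Tue 2128:Sun 2132:Fri 2136:Wed✓ 2140:Mon 2144:Sat 2148:Thu 2152:Tue 2156:Sun
Wednesday: 2096, 2108, 2136 → 3.

3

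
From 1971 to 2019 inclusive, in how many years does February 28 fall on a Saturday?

Track February 28's weekday year by year (advancing +1, or +2 across a Feb 29):
  1971: Sun  1972: Mon (+1)  1973: Wed (+2)  1974: Thu (+1)  1975: Fri (+1)
  1976: Sat (+1) ✓  1977: Mon (+2)  1978: Tue (+1)  1979: Wed (+1)  1980: Thu (+1)
  1981: Sat (+2) ✓  1982: Sun (+1)  1983: Mon (+1)  1984: Tue (+1)  … (21 more years) …
  2006: Tue (+1)  2007: Wed (+1)  2008: Thu (+1)  2009: Sat (+2) ✓  2010: Sun (+1)
  2011: Mon (+1)  2012: Tue (+1)  2013: Thu (+2)  2014: Fri (+1)  2015: Sat (+1) ✓
  2016: Sun (+1)  2017: Tue (+2)  2018: Wed (+1)  2019: Thu (+1)
Saturday years: 1976, 1981, 1987, 1998, 2004, 2009, 2015 — 7 in total.

7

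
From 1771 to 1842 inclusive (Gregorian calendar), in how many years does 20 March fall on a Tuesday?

Track 20 March's weekday year by year (advancing +1, or +2 across a Feb 29):
  1771: Wed  1772: Fri (+2)  1773: Sat (+1)  1774: Sun (+1)  1775: Mon (+1)
  1776: Wed (+2)  1777: Thu (+1)  1778: Fri (+1)  1779: Sat (+1)  1780: Mon (+2)
  1781: Tue (+1) ✓  1782: Wed (+1)  1783: Thu (+1)  1784: Sat (+2)  … (44 more years) …
  1829: Fri (+1)  1830: Sat (+1)  1831: Sun (+1)  1832: Tue (+2) ✓  1833: Wed (+1)
  1834: Thu (+1)  1835: Fri (+1)  1836: Sun (+2)  1837: Mon (+1)  1838: Tue (+1) ✓
  1839: Wed (+1)  1840: Fri (+2)  1841: Sat (+1)  1842: Sun (+1)
Tuesday years: 1781, 1787, 1792, 1798, 1804, 1810, 1821, 1827, 1832, 1838 — 10 in total.

10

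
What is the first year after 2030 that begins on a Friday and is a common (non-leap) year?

Jan 1 advances by 2 weekdays after a leap year and by 1 after a common year.
2030: Jan 1 is Tuesday.
2031: Wednesday
2032: Thursday (leap)
2033: Saturday
2034: Sunday
2035: Monday
2036: Tuesday (leap)
2037: Thursday
2038: Friday
2038 begins on a Friday and is a common year.

2038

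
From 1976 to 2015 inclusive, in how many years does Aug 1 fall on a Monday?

6

Track Aug 1's weekday year by year (advancing +1, or +2 across a Feb 29):
  1976: Sun  1977: Mon (+1) ✓  1978: Tue (+1)  1979: Wed (+1)  1980: Fri (+2)
  1981: Sat (+1)  1982: Sun (+1)  1983: Mon (+1) ✓  1984: Wed (+2)  1985: Thu (+1)
  1986: Fri (+1)  1987: Sat (+1)  1988: Mon (+2) ✓  1989: Tue (+1)  … (12 more years) …
  2002: Thu (+1)  2003: Fri (+1)  2004: Sun (+2)  2005: Mon (+1) ✓  2006: Tue (+1)
  2007: Wed (+1)  2008: Fri (+2)  2009: Sat (+1)  2010: Sun (+1)  2011: Mon (+1) ✓
  2012: Wed (+2)  2013: Thu (+1)  2014: Fri (+1)  2015: Sat (+1)
Monday years: 1977, 1983, 1988, 1994, 2005, 2011 — 6 in total.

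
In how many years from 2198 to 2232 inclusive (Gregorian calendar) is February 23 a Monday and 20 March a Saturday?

Check each year's weekday for February 23 and 20 March:
  2198: Fri/Tue  2199: Sat/Wed  2200: Sun/Thu  2201: Mon/Fri  2202: Tue/Sat  2203: Wed/Sun  2204: Thu/Tue  2205: Sat/Wed  2206: Sun/Thu  2207: Mon/Fri  2208: Tue/Sun  2209: Thu/Mon  2210: Fri/Tue  2211: Sat/Wed  …(7 more)…  2219: Tue/Sat  2220: Wed/Mon  2221: Fri/Tue  2222: Sat/Wed  2223: Sun/Thu  2224: Mon/Sat ✓  2225: Wed/Sun  2226: Thu/Mon  2227: Fri/Tue  2228: Sat/Thu  2229: Mon/Fri  2230: Tue/Sat  2231: Wed/Sun  2232: Thu/Tue
Both conditions hold in: 2224 — 1.

1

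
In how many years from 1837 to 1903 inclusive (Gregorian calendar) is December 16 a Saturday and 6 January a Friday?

Check each year's weekday for December 16 and 6 January:
  1837: Sat/Fri ✓  1838: Sun/Sat  1839: Mon/Sun  1840: Wed/Mon  1841: Thu/Wed  1842: Fri/Thu  1843: Sat/Fri ✓  1844: Mon/Sat  1845: Tue/Mon  1846: Wed/Tue  1847: Thu/Wed  1848: Sat/Thu  1849: Sun/Sat  1850: Mon/Sun  …(39 more)…  1890: Tue/Mon  1891: Wed/Tue  1892: Fri/Wed  1893: Sat/Fri ✓  1894: Sun/Sat  1895: Mon/Sun  1896: Wed/Mon  1897: Thu/Wed  1898: Fri/Thu  1899: Sat/Fri ✓  1900: Sun/Sat  1901: Mon/Sun  1902: Tue/Mon  1903: Wed/Tue
Both conditions hold in: 1837, 1843, 1854, 1865, 1871, 1882, 1893, 1899 — 8.

8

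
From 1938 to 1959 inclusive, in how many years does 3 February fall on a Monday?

3

Track 3 February's weekday year by year (advancing +1, or +2 across a Feb 29):
  1938: Thu  1939: Fri (+1)  1940: Sat (+1)  1941: Mon (+2) ✓  1942: Tue (+1)
  1943: Wed (+1)  1944: Thu (+1)  1945: Sat (+2)  1946: Sun (+1)  1947: Mon (+1) ✓
  1948: Tue (+1)  1949: Thu (+2)  1950: Fri (+1)  1951: Sat (+1)  1952: Sun (+1)
  1953: Tue (+2)  1954: Wed (+1)  1955: Thu (+1)  1956: Fri (+1)  1957: Sun (+2)
  1958: Mon (+1) ✓  1959: Tue (+1)
Monday years: 1941, 1947, 1958 — 3 in total.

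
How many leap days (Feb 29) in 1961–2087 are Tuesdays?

Leap years in 1961–2087: 31 of them.
Feb 29 weekday advances by 5 (mod 7) from one leap year to the next four years later (or differs when a century non-leap intervenes).
Leap-day weekdays: 1964:Sat 1968:Thu 1972:Tue✓ 1976:Sun 1980:Fri 1984:Wed 1988:Mon 1992:Sat 1996:Thu 2000:Tue✓ 2004:Sun 2008:Fri 2012:Wed …(5 more)… 2036:Fri 2040:Wed 2044:Mon 2048:Sat 2052:Thu 2056:Tue✓ 2060:Sun 2064:Fri 2068:Wed 2072:Mon 2076:Sat 2080:Thu 2084:Tue✓
Tuesday: 1972, 2000, 2028, 2056, 2084 → 5.

5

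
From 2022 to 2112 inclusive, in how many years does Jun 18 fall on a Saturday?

Track Jun 18's weekday year by year (advancing +1, or +2 across a Feb 29):
  2022: Sat ✓  2023: Sun (+1)  2024: Tue (+2)  2025: Wed (+1)  2026: Thu (+1)
  2027: Fri (+1)  2028: Sun (+2)  2029: Mon (+1)  2030: Tue (+1)  2031: Wed (+1)
  2032: Fri (+2)  2033: Sat (+1) ✓  2034: Sun (+1)  2035: Mon (+1)  … (63 more years) …
  2099: Thu (+1)  2100: Fri (+1)  2101: Sat (+1) ✓  2102: Sun (+1)  2103: Mon (+1)
  2104: Wed (+2)  2105: Thu (+1)  2106: Fri (+1)  2107: Sat (+1) ✓  2108: Mon (+2)
  2109: Tue (+1)  2110: Wed (+1)  2111: Thu (+1)  2112: Sat (+2) ✓
Saturday years: 2022, 2033, 2039, 2044, 2050, 2061, 2067, 2072, 2078, 2089, 2095, 2101, 2107, 2112 — 14 in total.

14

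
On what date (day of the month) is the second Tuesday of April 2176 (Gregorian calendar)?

9

April 1, 2176 is a Monday, so the first Tuesday is the 2nd.
The second Tuesday is 2 + 7 = 9.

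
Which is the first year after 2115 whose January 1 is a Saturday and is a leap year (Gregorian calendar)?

Jan 1 advances by 2 weekdays after a leap year and by 1 after a common year.
2115: Jan 1 is Tuesday.
2116: Wednesday (leap)
2117: Friday
2118: Saturday
2119: Sunday
2120: Monday (leap)
2121: Wednesday
2122: Thursday
2123: Friday
2124: Saturday (leap)
2124 begins on a Saturday and is a leap year.

2124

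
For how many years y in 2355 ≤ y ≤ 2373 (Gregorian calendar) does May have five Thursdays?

8

May has 31 days; it has five Thursdays when Thursday falls among the first (month-length − 28) days — i.e. when May 1 is one of Thursday/Wednesday/Tuesday.
May 1 by year: 2355:Sun 2356:Tue✓ 2357:Wed✓ 2358:Thu✓ 2359:Fri 2360:Sun 2361:Mon 2362:Tue✓ 2363:Wed✓ 2364:Fri 2365:Sat 2366:Sun 2367:Mon 2368:Wed✓ 2369:Thu✓ 2370:Fri 2371:Sat 2372:Mon 2373:Tue✓
Years with five Thursdays: 2356, 2357, 2358, 2362, 2363, 2368, 2369, 2373 → 8.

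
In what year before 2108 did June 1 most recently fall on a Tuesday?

From one year to the next, a fixed date's weekday advances by 1, or by 2 when a Feb 29 lies between the two dates.
2108: June 1 is Friday.
2107: Wednesday (−2)
2106: Tuesday (−1)
June 1 falls on a Tuesday in 2106.

2106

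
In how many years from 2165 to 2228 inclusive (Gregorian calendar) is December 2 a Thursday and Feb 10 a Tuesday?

2

Check each year's weekday for December 2 and Feb 10:
  2165: Mon/Sun  2166: Tue/Mon  2167: Wed/Tue  2168: Fri/Wed  2169: Sat/Fri  2170: Sun/Sat  2171: Mon/Sun  2172: Wed/Mon  2173: Thu/Wed  2174: Fri/Thu  2175: Sat/Fri  2176: Mon/Sat  2177: Tue/Mon  2178: Wed/Tue  …(36 more)…  2215: Sat/Fri  2216: Mon/Sat  2217: Tue/Mon  2218: Wed/Tue  2219: Thu/Wed  2220: Sat/Thu  2221: Sun/Sat  2222: Mon/Sun  2223: Tue/Mon  2224: Thu/Tue ✓  2225: Fri/Thu  2226: Sat/Fri  2227: Sun/Sat  2228: Tue/Sun
Both conditions hold in: 2184, 2224 — 2.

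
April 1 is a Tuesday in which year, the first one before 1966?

1958

From one year to the next, a fixed date's weekday advances by 1, or by 2 when a Feb 29 lies between the two dates.
1966: April 1 is Friday.
1965: Thursday (−1)
1964: Wednesday (−1)
1963: Monday (−2)
1962: Sunday (−1)
1961: Saturday (−1)
1960: Friday (−1)
1959: Wednesday (−2)
1958: Tuesday (−1)
April 1 falls on a Tuesday in 1958.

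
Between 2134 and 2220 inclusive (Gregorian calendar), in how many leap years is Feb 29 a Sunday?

Leap years in 2134–2220: 21 of them.
Feb 29 weekday advances by 5 (mod 7) from one leap year to the next four years later (or differs when a century non-leap intervenes).
Leap-day weekdays: 2136:Wed 2140:Mon 2144:Sat 2148:Thu 2152:Tue 2156:Sun✓ 2160:Fri 2164:Wed 2168:Mon 2172:Sat 2176:Thu 2180:Tue 2184:Sun✓ 2188:Fri 2192:Wed 2196:Mon 2204:Wed 2208:Mon 2212:Sat 2216:Thu 2220:Tue
Sunday: 2156, 2184 → 2.

2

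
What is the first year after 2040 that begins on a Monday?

2046

Jan 1 advances by 2 weekdays after a leap year and by 1 after a common year.
2040: Jan 1 is Sunday (leap).
2041: Tuesday
2042: Wednesday
2043: Thursday
2044: Friday (leap)
2045: Sunday
2046: Monday
2046 begins on a Monday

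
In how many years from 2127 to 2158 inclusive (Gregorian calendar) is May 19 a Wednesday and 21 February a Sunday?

3

Check each year's weekday for May 19 and 21 February:
  2127: Mon/Fri  2128: Wed/Sat  2129: Thu/Mon  2130: Fri/Tue  2131: Sat/Wed  2132: Mon/Thu  2133: Tue/Sat  2134: Wed/Sun ✓  2135: Thu/Mon  2136: Sat/Tue  2137: Sun/Thu  2138: Mon/Fri  2139: Tue/Sat  2140: Thu/Sun  …(4 more)…  2145: Wed/Sun ✓  2146: Thu/Mon  2147: Fri/Tue  2148: Sun/Wed  2149: Mon/Fri  2150: Tue/Sat  2151: Wed/Sun ✓  2152: Fri/Mon  2153: Sat/Wed  2154: Sun/Thu  2155: Mon/Fri  2156: Wed/Sat  2157: Thu/Mon  2158: Fri/Tue
Both conditions hold in: 2134, 2145, 2151 — 3.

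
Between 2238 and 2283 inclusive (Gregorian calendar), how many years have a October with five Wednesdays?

20

October has 31 days; it has five Wednesdays when Wednesday falls among the first (month-length − 28) days — i.e. when October 1 is one of Wednesday/Tuesday/Monday.
October 1 by year: 2238:Mon✓ 2239:Tue✓ 2240:Thu 2241:Fri 2242:Sat 2243:Sun 2244:Tue✓ 2245:Wed✓ 2246:Thu 2247:Fri 2248:Sun 2249:Mon✓ 2250:Tue✓ 2251:Wed✓ 2252:Fri …(16 more)… 2269:Fri 2270:Sat 2271:Sun 2272:Tue✓ 2273:Wed✓ 2274:Thu 2275:Fri 2276:Sun 2277:Mon✓ 2278:Tue✓ 2279:Wed✓ 2280:Fri 2281:Sat 2282:Sun 2283:Mon✓
Years with five Wednesdays: 2238, 2239, 2244, 2245, 2249, 2250, 2251, 2255, 2256, 2260, 2261, 2262, 2266, 2267, 2272, 2273, 2277, 2278, 2279, 2283 → 20.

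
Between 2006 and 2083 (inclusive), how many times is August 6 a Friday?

Track August 6's weekday year by year (advancing +1, or +2 across a Feb 29):
  2006: Sun  2007: Mon (+1)  2008: Wed (+2)  2009: Thu (+1)  2010: Fri (+1) ✓
  2011: Sat (+1)  2012: Mon (+2)  2013: Tue (+1)  2014: Wed (+1)  2015: Thu (+1)
  2016: Sat (+2)  2017: Sun (+1)  2018: Mon (+1)  2019: Tue (+1)  … (50 more years) …
  2070: Wed (+1)  2071: Thu (+1)  2072: Sat (+2)  2073: Sun (+1)  2074: Mon (+1)
  2075: Tue (+1)  2076: Thu (+2)  2077: Fri (+1) ✓  2078: Sat (+1)  2079: Sun (+1)
  2080: Tue (+2)  2081: Wed (+1)  2082: Thu (+1)  2083: Fri (+1) ✓
Friday years: 2010, 2021, 2027, 2032, 2038, 2049, 2055, 2060, 2066, 2077, 2083 — 11 in total.

11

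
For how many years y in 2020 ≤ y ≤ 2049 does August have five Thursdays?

12

August has 31 days; it has five Thursdays when Thursday falls among the first (month-length − 28) days — i.e. when August 1 is one of Thursday/Wednesday/Tuesday.
August 1 by year: 2020:Sat 2021:Sun 2022:Mon 2023:Tue✓ 2024:Thu✓ 2025:Fri 2026:Sat 2027:Sun 2028:Tue✓ 2029:Wed✓ 2030:Thu✓ 2031:Fri 2032:Sun 2033:Mon 2034:Tue✓ 2035:Wed✓ 2036:Fri 2037:Sat 2038:Sun 2039:Mon 2040:Wed✓ 2041:Thu✓ 2042:Fri 2043:Sat 2044:Mon 2045:Tue✓ 2046:Wed✓ 2047:Thu✓ 2048:Sat 2049:Sun
Years with five Thursdays: 2023, 2024, 2028, 2029, 2030, 2034, 2035, 2040, 2041, 2045, 2046, 2047 → 12.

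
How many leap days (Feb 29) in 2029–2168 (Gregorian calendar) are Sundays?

Leap years in 2029–2168: 34 of them.
Feb 29 weekday advances by 5 (mod 7) from one leap year to the next four years later (or differs when a century non-leap intervenes).
Leap-day weekdays: 2032:Sun✓ 2036:Fri 2040:Wed 2044:Mon 2048:Sat 2052:Thu 2056:Tue 2060:Sun✓ 2064:Fri 2068:Wed 2072:Mon 2076:Sat 2080:Thu …(8 more)… 2120:Thu 2124:Tue 2128:Sun✓ 2132:Fri 2136:Wed 2140:Mon 2144:Sat 2148:Thu 2152:Tue 2156:Sun✓ 2160:Fri 2164:Wed 2168:Mon
Sunday: 2032, 2060, 2088, 2128, 2156 → 5.

5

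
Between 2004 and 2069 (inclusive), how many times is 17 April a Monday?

Track 17 April's weekday year by year (advancing +1, or +2 across a Feb 29):
  2004: Sat  2005: Sun (+1)  2006: Mon (+1) ✓  2007: Tue (+1)  2008: Thu (+2)
  2009: Fri (+1)  2010: Sat (+1)  2011: Sun (+1)  2012: Tue (+2)  2013: Wed (+1)
  2014: Thu (+1)  2015: Fri (+1)  2016: Sun (+2)  2017: Mon (+1) ✓  … (38 more years) …
  2056: Mon (+2) ✓  2057: Tue (+1)  2058: Wed (+1)  2059: Thu (+1)  2060: Sat (+2)
  2061: Sun (+1)  2062: Mon (+1) ✓  2063: Tue (+1)  2064: Thu (+2)  2065: Fri (+1)
  2066: Sat (+1)  2067: Sun (+1)  2068: Tue (+2)  2069: Wed (+1)
Monday years: 2006, 2017, 2023, 2028, 2034, 2045, 2051, 2056, 2062 — 9 in total.

9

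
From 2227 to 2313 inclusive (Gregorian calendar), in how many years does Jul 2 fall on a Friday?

Track Jul 2's weekday year by year (advancing +1, or +2 across a Feb 29):
  2227: Mon  2228: Wed (+2)  2229: Thu (+1)  2230: Fri (+1) ✓  2231: Sat (+1)
  2232: Mon (+2)  2233: Tue (+1)  2234: Wed (+1)  2235: Thu (+1)  2236: Sat (+2)
  2237: Sun (+1)  2238: Mon (+1)  2239: Tue (+1)  2240: Thu (+2)  … (59 more years) …
  2300: Mon (+1)  2301: Tue (+1)  2302: Wed (+1)  2303: Thu (+1)  2304: Sat (+2)
  2305: Sun (+1)  2306: Mon (+1)  2307: Tue (+1)  2308: Thu (+2)  2309: Fri (+1) ✓
  2310: Sat (+1)  2311: Sun (+1)  2312: Tue (+2)  2313: Wed (+1)
Friday years: 2230, 2241, 2247, 2252, 2258, 2269, 2275, 2280, 2286, 2297, 2309 — 11 in total.

11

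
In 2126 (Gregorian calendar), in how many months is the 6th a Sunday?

2

Check the 6th of each month of 2126: Jan 6: Sun, Feb 6: Wed, Mar 6: Wed, Apr 6: Sat, May 6: Mon, Jun 6: Thu, Jul 6: Sat, Aug 6: Tue, Sep 6: Fri, Oct 6: Sun, Nov 6: Wed, Dec 6: Fri.
Sunday occurs in January, October — 2 months.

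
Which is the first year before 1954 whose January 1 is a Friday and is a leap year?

1932

Jan 1 advances by 2 weekdays after a leap year and by 1 after a common year.
1954: Jan 1 is Friday.
1953: Thursday
1952: Tuesday (leap)
1951: Monday
1950: Sunday
1949: Saturday
1948: Thursday (leap)
1947: Wednesday
1946: Tuesday
1945: Monday
1944: Saturday (leap)
1943: Friday
1942: Thursday
1941: Wednesday
1940: Monday (leap)
1939: Sunday
1938: Saturday
1937: Friday
1936: Wednesday (leap)
1935: Tuesday
1934: Monday
1933: Sunday
1932: Friday (leap)
1932 begins on a Friday and is a leap year.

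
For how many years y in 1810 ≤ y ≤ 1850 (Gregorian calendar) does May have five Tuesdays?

May has 31 days; it has five Tuesdays when Tuesday falls among the first (month-length − 28) days — i.e. when May 1 is one of Tuesday/Monday/Sunday.
May 1 by year: 1810:Tue✓ 1811:Wed 1812:Fri 1813:Sat 1814:Sun✓ 1815:Mon✓ 1816:Wed 1817:Thu 1818:Fri 1819:Sat 1820:Mon✓ 1821:Tue✓ 1822:Wed 1823:Thu 1824:Sat …(11 more)… 1836:Sun✓ 1837:Mon✓ 1838:Tue✓ 1839:Wed 1840:Fri 1841:Sat 1842:Sun✓ 1843:Mon✓ 1844:Wed 1845:Thu 1846:Fri 1847:Sat 1848:Mon✓ 1849:Tue✓ 1850:Wed
Years with five Tuesdays: 1810, 1814, 1815, 1820, 1821, 1825, 1826, 1827, 1831, 1832, 1836, 1837, 1838, 1842, 1843, 1848, 1849 → 17.

17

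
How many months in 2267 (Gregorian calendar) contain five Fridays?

4

A month of length L has five Fridays iff its first Friday is on day ≤ L−28 (so day 1–3 in a 31-day month, 1–2 in a 30-day month, day 1 in a leap February).
Checking each month of 2267: Jan starts Tue (31d); Feb starts Fri (28d); Mar starts Fri (31d) ✓; Apr starts Mon (30d); May starts Wed (31d) ✓; Jun starts Sat (30d); Jul starts Mon (31d); Aug starts Thu (31d) ✓; Sep starts Sun (30d); Oct starts Tue (31d); Nov starts Fri (30d) ✓; Dec starts Sun (31d).
Five-Friday months: March, May, August, November → 4.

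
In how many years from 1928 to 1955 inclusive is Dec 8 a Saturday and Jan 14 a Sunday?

Check each year's weekday for Dec 8 and Jan 14:
  1928: Sat/Sat  1929: Sun/Mon  1930: Mon/Tue  1931: Tue/Wed  1932: Thu/Thu  1933: Fri/Sat  1934: Sat/Sun ✓  1935: Sun/Mon  1936: Tue/Tue  1937: Wed/Thu  1938: Thu/Fri  1939: Fri/Sat  1940: Sun/Sun  1941: Mon/Tue  1942: Tue/Wed  1943: Wed/Thu  1944: Fri/Fri  1945: Sat/Sun ✓  1946: Sun/Mon  1947: Mon/Tue  1948: Wed/Wed  1949: Thu/Fri  1950: Fri/Sat  1951: Sat/Sun ✓  1952: Mon/Mon  1953: Tue/Wed  1954: Wed/Thu  1955: Thu/Fri
Both conditions hold in: 1934, 1945, 1951 — 3.

3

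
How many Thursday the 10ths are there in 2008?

3

Check the 10th of each month of 2008: Jan 10: Thu, Feb 10: Sun, Mar 10: Mon, Apr 10: Thu, May 10: Sat, Jun 10: Tue, Jul 10: Thu, Aug 10: Sun, Sep 10: Wed, Oct 10: Fri, Nov 10: Mon, Dec 10: Wed.
Thursday occurs in January, April, July — 3 months.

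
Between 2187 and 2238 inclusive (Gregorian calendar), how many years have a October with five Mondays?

October has 31 days; it has five Mondays when Monday falls among the first (month-length − 28) days — i.e. when October 1 is one of Monday/Sunday/Saturday.
October 1 by year: 2187:Mon✓ 2188:Wed 2189:Thu 2190:Fri 2191:Sat✓ 2192:Mon✓ 2193:Tue 2194:Wed 2195:Thu 2196:Sat✓ 2197:Sun✓ 2198:Mon✓ 2199:Tue 2200:Wed 2201:Thu …(22 more)… 2224:Fri 2225:Sat✓ 2226:Sun✓ 2227:Mon✓ 2228:Wed 2229:Thu 2230:Fri 2231:Sat✓ 2232:Mon✓ 2233:Tue 2234:Wed 2235:Thu 2236:Sat✓ 2237:Sun✓ 2238:Mon✓
Years with five Mondays: 2187, 2191, 2192, 2196, 2197, 2198, 2203, 2204, 2208, 2209, 2210, 2214, 2215, 2220, 2221, 2225, 2226, 2227, 2231, 2232, 2236, 2237, 2238 → 23.

23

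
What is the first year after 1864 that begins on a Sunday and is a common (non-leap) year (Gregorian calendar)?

Jan 1 advances by 2 weekdays after a leap year and by 1 after a common year.
1864: Jan 1 is Friday (leap).
1865: Sunday
1865 begins on a Sunday and is a common year.

1865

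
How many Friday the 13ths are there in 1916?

Check the 13th of each month of 1916: Jan 13: Thu, Feb 13: Sun, Mar 13: Mon, Apr 13: Thu, May 13: Sat, Jun 13: Tue, Jul 13: Thu, Aug 13: Sun, Sep 13: Wed, Oct 13: Fri, Nov 13: Mon, Dec 13: Wed.
Friday occurs in October — 1 month.

1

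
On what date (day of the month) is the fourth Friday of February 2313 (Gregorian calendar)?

February 1, 2313 is a Saturday, so the first Friday is the 7th.
The fourth Friday is 7 + 21 = 28.

28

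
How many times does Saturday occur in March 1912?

5

March 1912 has 31 days and begins on Friday.
The first Saturday is March 2.
Saturdays fall on 2, 9, 16, 23, 30 — that's 5.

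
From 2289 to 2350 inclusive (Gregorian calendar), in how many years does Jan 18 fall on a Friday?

9

Track Jan 18's weekday year by year (advancing +1, or +2 across a Feb 29):
  2289: Fri ✓  2290: Sat (+1)  2291: Sun (+1)  2292: Mon (+1)  2293: Wed (+2)
  2294: Thu (+1)  2295: Fri (+1) ✓  2296: Sat (+1)  2297: Mon (+2)  2298: Tue (+1)
  2299: Wed (+1)  2300: Thu (+1)  2301: Fri (+1) ✓  2302: Sat (+1)  … (34 more years) …
  2337: Mon (+2)  2338: Tue (+1)  2339: Wed (+1)  2340: Thu (+1)  2341: Sat (+2)
  2342: Sun (+1)  2343: Mon (+1)  2344: Tue (+1)  2345: Thu (+2)  2346: Fri (+1) ✓
  2347: Sat (+1)  2348: Sun (+1)  2349: Tue (+2)  2350: Wed (+1)
Friday years: 2289, 2295, 2301, 2307, 2318, 2324, 2329, 2335, 2346 — 9 in total.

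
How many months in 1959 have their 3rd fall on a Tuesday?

3

Check the 3rd of each month of 1959: Jan 3: Sat, Feb 3: Tue, Mar 3: Tue, Apr 3: Fri, May 3: Sun, Jun 3: Wed, Jul 3: Fri, Aug 3: Mon, Sep 3: Thu, Oct 3: Sat, Nov 3: Tue, Dec 3: Thu.
Tuesday occurs in February, March, November — 3 months.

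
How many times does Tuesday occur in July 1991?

5

July 1991 has 31 days and begins on Monday.
The first Tuesday is July 2.
Tuesdays fall on 2, 9, 16, 23, 30 — that's 5.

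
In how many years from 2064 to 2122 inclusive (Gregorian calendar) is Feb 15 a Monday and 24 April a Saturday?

Check each year's weekday for Feb 15 and 24 April:
  2064: Fri/Thu  2065: Sun/Fri  2066: Mon/Sat ✓  2067: Tue/Sun  2068: Wed/Tue  2069: Fri/Wed  2070: Sat/Thu  2071: Sun/Fri  2072: Mon/Sun  2073: Wed/Mon  2074: Thu/Tue  2075: Fri/Wed  2076: Sat/Fri  2077: Mon/Sat ✓  …(31 more)…  2109: Fri/Wed  2110: Sat/Thu  2111: Sun/Fri  2112: Mon/Sun  2113: Wed/Mon  2114: Thu/Tue  2115: Fri/Wed  2116: Sat/Fri  2117: Mon/Sat ✓  2118: Tue/Sun  2119: Wed/Mon  2120: Thu/Wed  2121: Sat/Thu  2122: Sun/Fri
Both conditions hold in: 2066, 2077, 2083, 2094, 2100, 2106, 2117 — 7.

7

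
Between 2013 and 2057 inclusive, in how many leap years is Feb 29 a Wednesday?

Leap years in 2013–2057: 11 of them.
Feb 29 weekday advances by 5 (mod 7) from one leap year to the next four years later (or differs when a century non-leap intervenes).
Leap-day weekdays: 2016:Mon 2020:Sat 2024:Thu 2028:Tue 2032:Sun 2036:Fri 2040:Wed✓ 2044:Mon 2048:Sat 2052:Thu 2056:Tue
Wednesday: 2040 → 1.

1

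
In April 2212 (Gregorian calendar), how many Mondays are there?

4

April 2212 has 30 days and begins on Wednesday.
The first Monday is April 6.
Mondays fall on 6, 13, 20, 27 — that's 4.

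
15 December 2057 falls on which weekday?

Saturday

January 1, 2057 is a Monday.
December 15 is day 349 of the year, i.e. 348 days after Jan 1.
348 mod 7 = 5, so advance 5 weekdays from Monday: Saturday.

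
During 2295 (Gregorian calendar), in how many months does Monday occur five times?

4

A month of length L has five Mondays iff its first Monday is on day ≤ L−28 (so day 1–3 in a 31-day month, 1–2 in a 30-day month, day 1 in a leap February).
Checking each month of 2295: Jan starts Tue (31d); Feb starts Fri (28d); Mar starts Fri (31d); Apr starts Mon (30d) ✓; May starts Wed (31d); Jun starts Sat (30d); Jul starts Mon (31d) ✓; Aug starts Thu (31d); Sep starts Sun (30d) ✓; Oct starts Tue (31d); Nov starts Fri (30d); Dec starts Sun (31d) ✓.
Five-Monday months: April, July, September, December → 4.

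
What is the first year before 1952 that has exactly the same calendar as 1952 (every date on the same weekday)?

1924

Two years share a calendar iff Jan 1 falls on the same weekday and both are leap or both are common. 1952: Jan 1 is Tuesday, leap year.
1951: Jan 1 Monday, common
1950: Jan 1 Sunday, common
1949: Jan 1 Saturday, common
1948: Jan 1 Thursday, leap
1947: Jan 1 Wednesday, common
1946: Jan 1 Tuesday, common
1945: Jan 1 Monday, common
1944: Jan 1 Saturday, leap
1943: Jan 1 Friday, common
1942: Jan 1 Thursday, common
1941: Jan 1 Wednesday, common
1940: Jan 1 Monday, leap
1939: Jan 1 Sunday, common
1938: Jan 1 Saturday, common
1937: Jan 1 Friday, common
1936: Jan 1 Wednesday, leap
1935: Jan 1 Tuesday, common
1934: Jan 1 Monday, common
1933: Jan 1 Sunday, common
1932: Jan 1 Friday, leap
1931: Jan 1 Thursday, common
1930: Jan 1 Wednesday, common
1929: Jan 1 Tuesday, common
1928: Jan 1 Sunday, leap
1927: Jan 1 Saturday, common
1926: Jan 1 Friday, common
1925: Jan 1 Thursday, common
1924: Jan 1 Tuesday, leap
1924 matches on both conditions.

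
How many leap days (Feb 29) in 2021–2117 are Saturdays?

3

Leap years in 2021–2117: 23 of them.
Feb 29 weekday advances by 5 (mod 7) from one leap year to the next four years later (or differs when a century non-leap intervenes).
Leap-day weekdays: 2024:Thu 2028:Tue 2032:Sun 2036:Fri 2040:Wed 2044:Mon 2048:Sat✓ 2052:Thu 2056:Tue 2060:Sun 2064:Fri 2068:Wed 2072:Mon 2076:Sat✓ 2080:Thu 2084:Tue 2088:Sun 2092:Fri 2096:Wed 2104:Fri 2108:Wed 2112:Mon 2116:Sat✓
Saturday: 2048, 2076, 2116 → 3.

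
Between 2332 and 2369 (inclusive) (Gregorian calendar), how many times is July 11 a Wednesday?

Track July 11's weekday year by year (advancing +1, or +2 across a Feb 29):
  2332: Mon  2333: Tue (+1)  2334: Wed (+1) ✓  2335: Thu (+1)  2336: Sat (+2)
  2337: Sun (+1)  2338: Mon (+1)  2339: Tue (+1)  2340: Thu (+2)  2341: Fri (+1)
  2342: Sat (+1)  2343: Sun (+1)  2344: Tue (+2)  2345: Wed (+1) ✓  … (10 more years) …
  2356: Wed (+2) ✓  2357: Thu (+1)  2358: Fri (+1)  2359: Sat (+1)  2360: Mon (+2)
  2361: Tue (+1)  2362: Wed (+1) ✓  2363: Thu (+1)  2364: Sat (+2)  2365: Sun (+1)
  2366: Mon (+1)  2367: Tue (+1)  2368: Thu (+2)  2369: Fri (+1)
Wednesday years: 2334, 2345, 2351, 2356, 2362 — 5 in total.

5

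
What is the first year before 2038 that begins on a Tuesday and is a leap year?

2036

Jan 1 advances by 2 weekdays after a leap year and by 1 after a common year.
2038: Jan 1 is Friday.
2037: Thursday
2036: Tuesday (leap)
2036 begins on a Tuesday and is a leap year.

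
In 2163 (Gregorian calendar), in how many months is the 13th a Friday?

Check the 13th of each month of 2163: Jan 13: Thu, Feb 13: Sun, Mar 13: Sun, Apr 13: Wed, May 13: Fri, Jun 13: Mon, Jul 13: Wed, Aug 13: Sat, Sep 13: Tue, Oct 13: Thu, Nov 13: Sun, Dec 13: Tue.
Friday occurs in May — 1 month.

1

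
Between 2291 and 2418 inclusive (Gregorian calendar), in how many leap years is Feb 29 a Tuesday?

Leap years in 2291–2418: 31 of them.
Feb 29 weekday advances by 5 (mod 7) from one leap year to the next four years later (or differs when a century non-leap intervenes).
Leap-day weekdays: 2292:Mon 2296:Sat 2304:Mon 2308:Sat 2312:Thu 2316:Tue✓ 2320:Sun 2324:Fri 2328:Wed 2332:Mon 2336:Sat 2340:Thu 2344:Tue✓ …(5 more)… 2368:Thu 2372:Tue✓ 2376:Sun 2380:Fri 2384:Wed 2388:Mon 2392:Sat 2396:Thu 2400:Tue✓ 2404:Sun 2408:Fri 2412:Wed 2416:Mon
Tuesday: 2316, 2344, 2372, 2400 → 4.

4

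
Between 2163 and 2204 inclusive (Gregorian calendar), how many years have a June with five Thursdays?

June has 30 days; it has five Thursdays when Thursday falls among the first (month-length − 28) days — i.e. when June 1 is one of Thursday/Wednesday.
June 1 by year: 2163:Wed✓ 2164:Fri 2165:Sat 2166:Sun 2167:Mon 2168:Wed✓ 2169:Thu✓ 2170:Fri 2171:Sat 2172:Mon 2173:Tue 2174:Wed✓ 2175:Thu✓ 2176:Sat 2177:Sun …(12 more)… 2190:Tue 2191:Wed✓ 2192:Fri 2193:Sat 2194:Sun 2195:Mon 2196:Wed✓ 2197:Thu✓ 2198:Fri 2199:Sat 2200:Sun 2201:Mon 2202:Tue 2203:Wed✓ 2204:Fri
Years with five Thursdays: 2163, 2168, 2169, 2174, 2175, 2180, 2185, 2186, 2191, 2196, 2197, 2203 → 12.

12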